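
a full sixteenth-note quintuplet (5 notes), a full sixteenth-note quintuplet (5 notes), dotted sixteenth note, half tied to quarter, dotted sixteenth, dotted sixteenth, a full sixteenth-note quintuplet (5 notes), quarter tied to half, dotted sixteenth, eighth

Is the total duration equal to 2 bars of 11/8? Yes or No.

Yes

One bar of 11/8 = 44 thirty-second notes, so 2 bars = 88.
Express everything in thirty-second notes: a full sixteenth-note quintuplet (5 notes) (five quintuplet sixteenths span one quarter) = 8; a full sixteenth-note quintuplet (5 notes) (five quintuplet sixteenths span one quarter) = 8; dotted sixteenth note = 3; half tied to quarter (half + quarter) = 24; dotted sixteenth = 3; dotted sixteenth = 3; a full sixteenth-note quintuplet (5 notes) (five quintuplet sixteenths span one quarter) = 8; quarter tied to half (quarter + half) = 24; dotted sixteenth = 3; eighth = 4.
Sum: 8 + 8 + 3 + 24 + 3 + 3 + 8 + 24 + 3 + 4 = 88.
88 equals 88, so the answer is Yes.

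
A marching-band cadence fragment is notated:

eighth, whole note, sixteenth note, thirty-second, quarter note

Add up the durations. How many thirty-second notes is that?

47

Each duration in thirty-second notes: eighth = 4; whole note = 32; sixteenth note = 2; thirty-second = 1; quarter note = 8.
Total: 4 + 32 + 2 + 1 + 8 = 47 thirty-second notes.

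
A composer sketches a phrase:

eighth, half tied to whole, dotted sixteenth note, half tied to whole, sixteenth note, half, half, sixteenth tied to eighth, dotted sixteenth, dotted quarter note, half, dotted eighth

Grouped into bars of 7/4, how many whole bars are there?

3

One bar of 7/4 = 56 thirty-second notes.
Express everything in thirty-second notes: eighth = 4; half tied to whole (half + whole) = 48; dotted sixteenth note = 3; half tied to whole (half + whole) = 48; sixteenth note = 2; half = 16; half = 16; sixteenth tied to eighth (sixteenth + eighth) = 6; dotted sixteenth = 3; dotted quarter note = 12; half = 16; dotted eighth = 6.
Total: 4 + 48 + 3 + 48 + 2 + 16 + 16 + 6 + 3 + 12 + 16 + 6 = 180.
180 ÷ 56 = 3 complete bars with 12 left over.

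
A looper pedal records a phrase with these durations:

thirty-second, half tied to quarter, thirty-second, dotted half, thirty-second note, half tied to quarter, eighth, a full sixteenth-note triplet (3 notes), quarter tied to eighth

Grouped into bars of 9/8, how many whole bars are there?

2

One bar of 9/8 = 36 thirty-second notes.
In thirty-second notes: thirty-second = 1; half tied to quarter (half + quarter) = 24; thirty-second = 1; dotted half = 24; thirty-second note = 1; half tied to quarter (half + quarter) = 24; eighth = 4; a full sixteenth-note triplet (3 notes) (three triplet sixteenths span one eighth) = 4; quarter tied to eighth (quarter + eighth) = 12.
Total: 1 + 24 + 1 + 24 + 1 + 24 + 4 + 4 + 12 = 95.
95 ÷ 36 = 2 complete bars with 23 left over.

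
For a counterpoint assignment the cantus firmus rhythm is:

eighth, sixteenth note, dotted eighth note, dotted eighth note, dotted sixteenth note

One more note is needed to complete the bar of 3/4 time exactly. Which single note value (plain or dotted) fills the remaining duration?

dotted sixteenth note

The bar of 3/4 = 24 thirty-second notes.
Convert each value to thirty-second notes: eighth = 4; sixteenth note = 2; dotted eighth note = 6; dotted eighth note = 6; dotted sixteenth note = 3.
Adding: 4 + 2 + 6 + 6 + 3 = 21.
Remaining: 24 − 21 = 3 thirty-second notes, which is a dotted sixteenth note.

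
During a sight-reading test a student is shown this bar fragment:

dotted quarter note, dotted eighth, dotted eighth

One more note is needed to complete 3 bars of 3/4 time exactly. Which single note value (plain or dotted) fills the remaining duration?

3 bars of 3/4 = 36 sixteenth notes.
Working in sixteenth notes: dotted quarter note = 6; dotted eighth = 3; dotted eighth = 3.
Total: 6 + 3 + 3 = 12.
Remaining: 36 − 12 = 24 sixteenth notes, which is a dotted whole note.

dotted whole note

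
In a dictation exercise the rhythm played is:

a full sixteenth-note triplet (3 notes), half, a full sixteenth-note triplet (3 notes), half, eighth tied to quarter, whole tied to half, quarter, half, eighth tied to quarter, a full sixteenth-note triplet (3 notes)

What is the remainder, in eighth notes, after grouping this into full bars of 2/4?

One bar of 2/4 = 4 eighth notes.
In eighth notes: a full sixteenth-note triplet (3 notes) (three triplet sixteenths span one eighth) = 1; half = 4; a full sixteenth-note triplet (3 notes) (three triplet sixteenths span one eighth) = 1; half = 4; eighth tied to quarter (eighth + quarter) = 3; whole tied to half (whole + half) = 12; quarter = 2; half = 4; eighth tied to quarter (eighth + quarter) = 3; a full sixteenth-note triplet (3 notes) (three triplet sixteenths span one eighth) = 1.
Altogether 1 + 4 + 1 + 4 + 3 + 12 + 2 + 4 + 3 + 1 = 35.
35 ÷ 4 = 8 complete bars with 3 eighth notes remaining.

3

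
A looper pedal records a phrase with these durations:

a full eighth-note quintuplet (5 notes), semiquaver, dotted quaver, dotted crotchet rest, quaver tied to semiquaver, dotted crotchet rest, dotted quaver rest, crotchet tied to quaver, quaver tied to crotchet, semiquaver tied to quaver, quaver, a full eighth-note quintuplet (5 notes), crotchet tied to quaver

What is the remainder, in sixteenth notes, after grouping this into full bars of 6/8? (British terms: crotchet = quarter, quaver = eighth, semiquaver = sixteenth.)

One bar of 6/8 = 12 sixteenth notes.
In sixteenth notes: a full eighth-note quintuplet (5 notes) (five quintuplet eighths span one half) = 8; semiquaver = 1; dotted quaver = 3; dotted crotchet rest = 6; quaver tied to semiquaver (quaver + semiquaver) = 3; dotted crotchet rest = 6; dotted quaver rest = 3; crotchet tied to quaver (crotchet + quaver) = 6; quaver tied to crotchet (quaver + crotchet) = 6; semiquaver tied to quaver (semiquaver + quaver) = 3; quaver = 2; a full eighth-note quintuplet (5 notes) (five quintuplet eighths span one half) = 8; crotchet tied to quaver (crotchet + quaver) = 6.
Adding: 8 + 1 + 3 + 6 + 3 + 6 + 3 + 6 + 6 + 3 + 2 + 8 + 6 = 61.
61 ÷ 12 = 5 complete bars with 1 sixteenth note remaining.

1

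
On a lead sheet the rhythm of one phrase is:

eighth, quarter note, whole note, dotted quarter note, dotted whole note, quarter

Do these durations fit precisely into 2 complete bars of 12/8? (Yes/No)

One bar of 12/8 = 12 eighth notes, so 2 bars = 24.
Convert each value to eighth notes: eighth = 1; quarter note = 2; whole note = 8; dotted quarter note = 3; dotted whole note = 12; quarter = 2.
Total: 1 + 2 + 8 + 3 + 12 + 2 = 28.
28 exceeds 24, so the answer is No.

No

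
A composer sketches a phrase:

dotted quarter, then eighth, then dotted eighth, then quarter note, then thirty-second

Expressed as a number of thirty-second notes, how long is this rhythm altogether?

In thirty-second notes: dotted quarter = 12; eighth = 4; dotted eighth = 6; quarter note = 8; thirty-second = 1.
Altogether 12 + 4 + 6 + 8 + 1 = 31 thirty-second notes.

31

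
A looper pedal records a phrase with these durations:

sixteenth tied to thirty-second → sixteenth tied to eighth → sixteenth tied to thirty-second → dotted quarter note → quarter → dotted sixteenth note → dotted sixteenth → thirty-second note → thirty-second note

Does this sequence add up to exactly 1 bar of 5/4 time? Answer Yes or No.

Yes

One bar of 5/4 = 40 thirty-second notes.
Convert each value to thirty-second notes: sixteenth tied to thirty-second (sixteenth + thirty-second) = 3; sixteenth tied to eighth (sixteenth + eighth) = 6; sixteenth tied to thirty-second (sixteenth + thirty-second) = 3; dotted quarter note = 12; quarter = 8; dotted sixteenth note = 3; dotted sixteenth = 3; thirty-second note = 1; thirty-second note = 1.
Total: 3 + 6 + 3 + 12 + 8 + 3 + 3 + 1 + 1 = 40.
40 equals 40, so the answer is Yes.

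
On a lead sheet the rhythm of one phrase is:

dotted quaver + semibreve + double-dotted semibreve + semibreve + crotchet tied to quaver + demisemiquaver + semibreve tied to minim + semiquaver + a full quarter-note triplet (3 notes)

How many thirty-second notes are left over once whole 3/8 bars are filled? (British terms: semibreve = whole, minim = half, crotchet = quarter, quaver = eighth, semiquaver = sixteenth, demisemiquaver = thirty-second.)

One bar of 3/8 = 12 thirty-second notes.
Express everything in thirty-second notes: dotted quaver = 6; semibreve = 32; double-dotted semibreve = 56; semibreve = 32; crotchet tied to quaver (crotchet + quaver) = 12; demisemiquaver = 1; semibreve tied to minim (semibreve + minim) = 48; semiquaver = 2; a full quarter-note triplet (3 notes) (three triplet quarters span one half) = 16.
Altogether 6 + 32 + 56 + 32 + 12 + 1 + 48 + 2 + 16 = 205.
205 ÷ 12 = 17 complete bars with 1 thirty-second note remaining.

1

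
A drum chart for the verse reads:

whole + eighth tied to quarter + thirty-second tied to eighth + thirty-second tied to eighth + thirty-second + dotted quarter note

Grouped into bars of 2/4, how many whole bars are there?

4

One bar of 2/4 = 16 thirty-second notes.
Each duration in thirty-second notes: whole = 32; eighth tied to quarter (eighth + quarter) = 12; thirty-second tied to eighth (thirty-second + eighth) = 5; thirty-second tied to eighth (thirty-second + eighth) = 5; thirty-second = 1; dotted quarter note = 12.
Total: 32 + 12 + 5 + 5 + 1 + 12 = 67.
67 ÷ 16 = 4 complete bars with 3 left over.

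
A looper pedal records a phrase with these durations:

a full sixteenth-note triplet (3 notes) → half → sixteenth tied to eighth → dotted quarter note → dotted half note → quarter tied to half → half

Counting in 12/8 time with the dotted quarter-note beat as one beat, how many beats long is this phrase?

8.5

One dotted quarter-note beat = 6 sixteenth notes.
Each duration in sixteenth notes: a full sixteenth-note triplet (3 notes) (three triplet sixteenths span one eighth) = 2; half = 8; sixteenth tied to eighth (sixteenth + eighth) = 3; dotted quarter note = 6; dotted half note = 12; quarter tied to half (quarter + half) = 12; half = 8.
Sum: 2 + 8 + 3 + 6 + 12 + 12 + 8 = 51.
51 ÷ 6 = 8.5 beats.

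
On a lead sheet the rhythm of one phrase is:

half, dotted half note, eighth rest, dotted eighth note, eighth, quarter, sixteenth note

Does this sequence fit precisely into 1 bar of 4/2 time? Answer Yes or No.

One bar of 4/2 = 32 sixteenth notes.
Convert each value to sixteenth notes: half = 8; dotted half note = 12; eighth rest = 2; dotted eighth note = 3; eighth = 2; quarter = 4; sixteenth note = 1.
Total: 8 + 12 + 2 + 3 + 2 + 4 + 1 = 32.
32 equals 32, so the answer is Yes.

Yes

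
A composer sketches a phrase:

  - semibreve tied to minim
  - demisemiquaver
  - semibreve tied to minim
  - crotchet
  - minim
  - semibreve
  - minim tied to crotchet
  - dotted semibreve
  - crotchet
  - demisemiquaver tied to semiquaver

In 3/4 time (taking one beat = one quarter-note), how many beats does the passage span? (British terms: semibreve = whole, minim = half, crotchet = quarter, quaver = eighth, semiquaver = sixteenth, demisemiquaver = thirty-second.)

One quarter-note beat = 8 thirty-second notes.
In thirty-second notes: semibreve tied to minim (semibreve + minim) = 48; demisemiquaver = 1; semibreve tied to minim (semibreve + minim) = 48; crotchet = 8; minim = 16; semibreve = 32; minim tied to crotchet (minim + crotchet) = 24; dotted semibreve = 48; crotchet = 8; demisemiquaver tied to semiquaver (demisemiquaver + semiquaver) = 3.
Altogether 48 + 1 + 48 + 8 + 16 + 32 + 24 + 48 + 8 + 3 = 236.
236 ÷ 8 = 29.5 beats.

29.5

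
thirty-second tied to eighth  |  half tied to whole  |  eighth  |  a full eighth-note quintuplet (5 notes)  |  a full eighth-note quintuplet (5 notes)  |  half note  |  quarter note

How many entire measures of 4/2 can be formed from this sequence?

1

One bar of 4/2 = 64 thirty-second notes.
Express everything in thirty-second notes: thirty-second tied to eighth (thirty-second + eighth) = 5; half tied to whole (half + whole) = 48; eighth = 4; a full eighth-note quintuplet (5 notes) (five quintuplet eighths span one half) = 16; a full eighth-note quintuplet (5 notes) (five quintuplet eighths span one half) = 16; half note = 16; quarter note = 8.
Altogether 5 + 48 + 4 + 16 + 16 + 16 + 8 = 113.
113 ÷ 64 = 1 complete bar with 49 left over.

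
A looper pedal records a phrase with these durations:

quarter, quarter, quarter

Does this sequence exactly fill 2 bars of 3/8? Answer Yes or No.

Yes

One bar of 3/8 = 3 eighth notes, so 2 bars = 6.
Convert each value to eighth notes: quarter = 2; quarter = 2; quarter = 2.
Total: 2 + 2 + 2 = 6.
6 equals 6, so the answer is Yes.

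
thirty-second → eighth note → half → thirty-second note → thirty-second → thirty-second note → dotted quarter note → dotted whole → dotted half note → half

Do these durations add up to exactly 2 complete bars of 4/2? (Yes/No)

No

One bar of 4/2 = 64 thirty-second notes, so 2 bars = 128.
Convert each value to thirty-second notes: thirty-second = 1; eighth note = 4; half = 16; thirty-second note = 1; thirty-second = 1; thirty-second note = 1; dotted quarter note = 12; dotted whole = 48; dotted half note = 24; half = 16.
Adding: 1 + 4 + 16 + 1 + 1 + 1 + 12 + 48 + 24 + 16 = 124.
124 falls short of 128, so the answer is No.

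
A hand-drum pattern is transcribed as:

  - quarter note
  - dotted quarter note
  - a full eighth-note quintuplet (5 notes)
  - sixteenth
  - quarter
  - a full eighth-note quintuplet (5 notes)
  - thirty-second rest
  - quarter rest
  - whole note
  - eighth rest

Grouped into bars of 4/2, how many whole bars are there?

One bar of 4/2 = 64 thirty-second notes.
Working in thirty-second notes: quarter note = 8; dotted quarter note = 12; a full eighth-note quintuplet (5 notes) (five quintuplet eighths span one half) = 16; sixteenth = 2; quarter = 8; a full eighth-note quintuplet (5 notes) (five quintuplet eighths span one half) = 16; thirty-second rest = 1; quarter rest = 8; whole note = 32; eighth rest = 4.
Sum: 8 + 12 + 16 + 2 + 8 + 16 + 1 + 8 + 32 + 4 = 107.
107 ÷ 64 = 1 complete bar with 43 left over.

1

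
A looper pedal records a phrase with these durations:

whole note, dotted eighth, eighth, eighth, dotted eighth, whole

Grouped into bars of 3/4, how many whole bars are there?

3

One bar of 3/4 = 12 sixteenth notes.
Each duration in sixteenth notes: whole note = 16; dotted eighth = 3; eighth = 2; eighth = 2; dotted eighth = 3; whole = 16.
Adding: 16 + 3 + 2 + 2 + 3 + 16 = 42.
42 ÷ 12 = 3 complete bars with 6 left over.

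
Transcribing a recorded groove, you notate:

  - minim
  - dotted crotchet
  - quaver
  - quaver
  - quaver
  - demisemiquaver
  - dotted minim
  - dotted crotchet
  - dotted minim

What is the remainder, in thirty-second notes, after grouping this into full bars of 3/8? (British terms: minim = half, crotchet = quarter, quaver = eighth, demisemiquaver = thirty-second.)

One bar of 3/8 = 12 thirty-second notes.
Working in thirty-second notes: minim = 16; dotted crotchet = 12; quaver = 4; quaver = 4; quaver = 4; demisemiquaver = 1; dotted minim = 24; dotted crotchet = 12; dotted minim = 24.
Sum: 16 + 12 + 4 + 4 + 4 + 1 + 24 + 12 + 24 = 101.
101 ÷ 12 = 8 complete bars with 5 thirty-second notes remaining.

5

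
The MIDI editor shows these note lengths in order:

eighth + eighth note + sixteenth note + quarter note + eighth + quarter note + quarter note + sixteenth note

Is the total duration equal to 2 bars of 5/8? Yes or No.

Yes

One bar of 5/8 = 10 sixteenth notes, so 2 bars = 20.
Express everything in sixteenth notes: eighth = 2; eighth note = 2; sixteenth note = 1; quarter note = 4; eighth = 2; quarter note = 4; quarter note = 4; sixteenth note = 1.
Total: 2 + 2 + 1 + 4 + 2 + 4 + 4 + 1 = 20.
20 equals 20, so the answer is Yes.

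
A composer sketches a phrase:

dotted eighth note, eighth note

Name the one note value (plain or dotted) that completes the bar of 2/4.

The bar of 2/4 = 8 sixteenth notes.
Each duration in sixteenth notes: dotted eighth note = 3; eighth note = 2.
Total: 3 + 2 = 5.
Remaining: 8 − 5 = 3 sixteenth notes, which is a dotted eighth note.

dotted eighth note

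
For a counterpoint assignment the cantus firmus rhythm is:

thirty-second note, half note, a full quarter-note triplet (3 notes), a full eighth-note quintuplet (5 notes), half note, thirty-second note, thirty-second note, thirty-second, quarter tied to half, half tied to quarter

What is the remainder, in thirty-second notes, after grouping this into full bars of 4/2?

52

One bar of 4/2 = 64 thirty-second notes.
Express everything in thirty-second notes: thirty-second note = 1; half note = 16; a full quarter-note triplet (3 notes) (three triplet quarters span one half) = 16; a full eighth-note quintuplet (5 notes) (five quintuplet eighths span one half) = 16; half note = 16; thirty-second note = 1; thirty-second note = 1; thirty-second = 1; quarter tied to half (quarter + half) = 24; half tied to quarter (half + quarter) = 24.
Adding: 1 + 16 + 16 + 16 + 16 + 1 + 1 + 1 + 24 + 24 = 116.
116 ÷ 64 = 1 complete bar with 52 thirty-second notes remaining.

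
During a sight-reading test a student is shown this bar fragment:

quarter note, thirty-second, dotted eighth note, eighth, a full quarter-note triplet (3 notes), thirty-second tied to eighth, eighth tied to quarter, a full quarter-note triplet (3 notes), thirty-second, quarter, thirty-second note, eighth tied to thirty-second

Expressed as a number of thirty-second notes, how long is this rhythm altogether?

Express everything in thirty-second notes: quarter note = 8; thirty-second = 1; dotted eighth note = 6; eighth = 4; a full quarter-note triplet (3 notes) (three triplet quarters span one half) = 16; thirty-second tied to eighth (thirty-second + eighth) = 5; eighth tied to quarter (eighth + quarter) = 12; a full quarter-note triplet (3 notes) (three triplet quarters span one half) = 16; thirty-second = 1; quarter = 8; thirty-second note = 1; eighth tied to thirty-second (eighth + thirty-second) = 5.
Altogether 8 + 1 + 6 + 4 + 16 + 5 + 12 + 16 + 1 + 8 + 1 + 5 = 83 thirty-second notes.

83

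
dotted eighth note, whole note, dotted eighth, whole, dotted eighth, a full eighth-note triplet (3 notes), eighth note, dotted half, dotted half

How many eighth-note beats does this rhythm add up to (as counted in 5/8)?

35.5

One eighth-note beat = 2 sixteenth notes.
Each duration in sixteenth notes: dotted eighth note = 3; whole note = 16; dotted eighth = 3; whole = 16; dotted eighth = 3; a full eighth-note triplet (3 notes) (three triplet eighths span one quarter) = 4; eighth note = 2; dotted half = 12; dotted half = 12.
Altogether 3 + 16 + 3 + 16 + 3 + 4 + 2 + 12 + 12 = 71.
71 ÷ 2 = 35.5 beats.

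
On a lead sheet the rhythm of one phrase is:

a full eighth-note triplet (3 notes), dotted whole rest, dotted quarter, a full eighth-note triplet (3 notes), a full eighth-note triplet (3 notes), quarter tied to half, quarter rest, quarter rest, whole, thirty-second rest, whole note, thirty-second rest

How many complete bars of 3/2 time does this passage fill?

3

One bar of 3/2 = 48 thirty-second notes.
Working in thirty-second notes: a full eighth-note triplet (3 notes) (three triplet eighths span one quarter) = 8; dotted whole rest = 48; dotted quarter = 12; a full eighth-note triplet (3 notes) (three triplet eighths span one quarter) = 8; a full eighth-note triplet (3 notes) (three triplet eighths span one quarter) = 8; quarter tied to half (quarter + half) = 24; quarter rest = 8; quarter rest = 8; whole = 32; thirty-second rest = 1; whole note = 32; thirty-second rest = 1.
Adding: 8 + 48 + 12 + 8 + 8 + 24 + 8 + 8 + 32 + 1 + 32 + 1 = 190.
190 ÷ 48 = 3 complete bars with 46 left over.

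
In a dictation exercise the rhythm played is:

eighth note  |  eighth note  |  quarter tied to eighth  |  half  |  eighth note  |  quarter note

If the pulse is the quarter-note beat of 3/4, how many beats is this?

6

One quarter-note beat = 2 eighth notes.
In eighth notes: eighth note = 1; eighth note = 1; quarter tied to eighth (quarter + eighth) = 3; half = 4; eighth note = 1; quarter note = 2.
Altogether 1 + 1 + 3 + 4 + 1 + 2 = 12.
12 ÷ 2 = 6 beats.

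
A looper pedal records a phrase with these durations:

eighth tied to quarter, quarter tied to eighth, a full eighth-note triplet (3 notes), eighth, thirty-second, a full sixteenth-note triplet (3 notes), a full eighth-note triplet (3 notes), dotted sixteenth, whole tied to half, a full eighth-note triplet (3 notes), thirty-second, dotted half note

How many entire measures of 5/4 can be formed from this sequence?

3

One bar of 5/4 = 40 thirty-second notes.
Express everything in thirty-second notes: eighth tied to quarter (eighth + quarter) = 12; quarter tied to eighth (quarter + eighth) = 12; a full eighth-note triplet (3 notes) (three triplet eighths span one quarter) = 8; eighth = 4; thirty-second = 1; a full sixteenth-note triplet (3 notes) (three triplet sixteenths span one eighth) = 4; a full eighth-note triplet (3 notes) (three triplet eighths span one quarter) = 8; dotted sixteenth = 3; whole tied to half (whole + half) = 48; a full eighth-note triplet (3 notes) (three triplet eighths span one quarter) = 8; thirty-second = 1; dotted half note = 24.
Total: 12 + 12 + 8 + 4 + 1 + 4 + 8 + 3 + 48 + 8 + 1 + 24 = 133.
133 ÷ 40 = 3 complete bars with 13 left over.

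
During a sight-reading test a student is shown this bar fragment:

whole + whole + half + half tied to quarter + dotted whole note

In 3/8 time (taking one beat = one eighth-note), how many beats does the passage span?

38

One eighth-note beat = 2 sixteenth notes.
In sixteenth notes: whole = 16; whole = 16; half = 8; half tied to quarter (half + quarter) = 12; dotted whole note = 24.
Adding: 16 + 16 + 8 + 12 + 24 = 76.
76 ÷ 2 = 38 beats.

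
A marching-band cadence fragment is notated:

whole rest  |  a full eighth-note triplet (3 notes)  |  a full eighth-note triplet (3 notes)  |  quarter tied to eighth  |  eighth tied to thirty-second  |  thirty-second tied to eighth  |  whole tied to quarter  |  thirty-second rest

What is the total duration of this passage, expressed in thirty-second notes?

111

Convert each value to thirty-second notes: whole rest = 32; a full eighth-note triplet (3 notes) (three triplet eighths span one quarter) = 8; a full eighth-note triplet (3 notes) (three triplet eighths span one quarter) = 8; quarter tied to eighth (quarter + eighth) = 12; eighth tied to thirty-second (eighth + thirty-second) = 5; thirty-second tied to eighth (thirty-second + eighth) = 5; whole tied to quarter (whole + quarter) = 40; thirty-second rest = 1.
Sum: 32 + 8 + 8 + 12 + 5 + 5 + 40 + 1 = 111 thirty-second notes.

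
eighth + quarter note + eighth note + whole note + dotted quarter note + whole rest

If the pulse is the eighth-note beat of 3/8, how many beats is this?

23

One eighth-note beat = 2 sixteenth notes.
Convert each value to sixteenth notes: eighth = 2; quarter note = 4; eighth note = 2; whole note = 16; dotted quarter note = 6; whole rest = 16.
Total: 2 + 4 + 2 + 16 + 6 + 16 = 46.
46 ÷ 2 = 23 beats.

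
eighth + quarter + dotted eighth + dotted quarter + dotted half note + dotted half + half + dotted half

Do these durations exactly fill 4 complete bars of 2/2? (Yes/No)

No

One bar of 2/2 = 16 sixteenth notes, so 4 bars = 64.
Express everything in sixteenth notes: eighth = 2; quarter = 4; dotted eighth = 3; dotted quarter = 6; dotted half note = 12; dotted half = 12; half = 8; dotted half = 12.
Adding: 2 + 4 + 3 + 6 + 12 + 12 + 8 + 12 = 59.
59 falls short of 64, so the answer is No.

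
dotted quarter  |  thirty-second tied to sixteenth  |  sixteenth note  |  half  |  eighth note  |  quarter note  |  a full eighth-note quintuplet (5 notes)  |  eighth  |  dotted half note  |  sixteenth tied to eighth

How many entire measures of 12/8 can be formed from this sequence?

1

One bar of 12/8 = 48 thirty-second notes.
Working in thirty-second notes: dotted quarter = 12; thirty-second tied to sixteenth (thirty-second + sixteenth) = 3; sixteenth note = 2; half = 16; eighth note = 4; quarter note = 8; a full eighth-note quintuplet (5 notes) (five quintuplet eighths span one half) = 16; eighth = 4; dotted half note = 24; sixteenth tied to eighth (sixteenth + eighth) = 6.
Sum: 12 + 3 + 2 + 16 + 4 + 8 + 16 + 4 + 24 + 6 = 95.
95 ÷ 48 = 1 complete bar with 47 left over.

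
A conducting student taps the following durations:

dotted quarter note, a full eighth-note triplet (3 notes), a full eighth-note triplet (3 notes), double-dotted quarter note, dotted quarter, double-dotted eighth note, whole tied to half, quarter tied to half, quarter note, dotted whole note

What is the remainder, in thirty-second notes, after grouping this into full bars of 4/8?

One bar of 4/8 = 16 thirty-second notes.
Express everything in thirty-second notes: dotted quarter note = 12; a full eighth-note triplet (3 notes) (three triplet eighths span one quarter) = 8; a full eighth-note triplet (3 notes) (three triplet eighths span one quarter) = 8; double-dotted quarter note = 14; dotted quarter = 12; double-dotted eighth note = 7; whole tied to half (whole + half) = 48; quarter tied to half (quarter + half) = 24; quarter note = 8; dotted whole note = 48.
Sum: 12 + 8 + 8 + 14 + 12 + 7 + 48 + 24 + 8 + 48 = 189.
189 ÷ 16 = 11 complete bars with 13 thirty-second notes remaining.

13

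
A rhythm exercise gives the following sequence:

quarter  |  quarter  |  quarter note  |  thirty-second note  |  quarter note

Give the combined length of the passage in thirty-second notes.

33

Each duration in thirty-second notes: quarter = 8; quarter = 8; quarter note = 8; thirty-second note = 1; quarter note = 8.
Sum: 8 + 8 + 8 + 1 + 8 = 33 thirty-second notes.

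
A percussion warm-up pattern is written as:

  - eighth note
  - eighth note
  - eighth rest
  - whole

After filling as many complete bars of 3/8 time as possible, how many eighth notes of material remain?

One bar of 3/8 = 3 eighth notes.
Each duration in eighth notes: eighth note = 1; eighth note = 1; eighth rest = 1; whole = 8.
Adding: 1 + 1 + 1 + 8 = 11.
11 ÷ 3 = 3 complete bars with 2 eighth notes remaining.

2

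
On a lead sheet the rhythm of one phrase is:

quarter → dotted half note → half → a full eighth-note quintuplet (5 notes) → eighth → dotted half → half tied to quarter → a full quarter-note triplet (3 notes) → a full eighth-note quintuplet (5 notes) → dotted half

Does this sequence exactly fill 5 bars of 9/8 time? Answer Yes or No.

No

One bar of 9/8 = 9 eighth notes, so 5 bars = 45.
In eighth notes: quarter = 2; dotted half note = 6; half = 4; a full eighth-note quintuplet (5 notes) (five quintuplet eighths span one half) = 4; eighth = 1; dotted half = 6; half tied to quarter (half + quarter) = 6; a full quarter-note triplet (3 notes) (three triplet quarters span one half) = 4; a full eighth-note quintuplet (5 notes) (five quintuplet eighths span one half) = 4; dotted half = 6.
Adding: 2 + 6 + 4 + 4 + 1 + 6 + 6 + 4 + 4 + 6 = 43.
43 falls short of 45, so the answer is No.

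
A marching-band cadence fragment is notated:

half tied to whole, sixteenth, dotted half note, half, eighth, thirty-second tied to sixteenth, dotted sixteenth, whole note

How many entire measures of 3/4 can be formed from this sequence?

5

One bar of 3/4 = 24 thirty-second notes.
Each duration in thirty-second notes: half tied to whole (half + whole) = 48; sixteenth = 2; dotted half note = 24; half = 16; eighth = 4; thirty-second tied to sixteenth (thirty-second + sixteenth) = 3; dotted sixteenth = 3; whole note = 32.
Altogether 48 + 2 + 24 + 16 + 4 + 3 + 3 + 32 = 132.
132 ÷ 24 = 5 complete bars with 12 left over.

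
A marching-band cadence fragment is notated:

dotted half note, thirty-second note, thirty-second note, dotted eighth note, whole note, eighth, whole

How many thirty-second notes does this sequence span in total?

100

Working in thirty-second notes: dotted half note = 24; thirty-second note = 1; thirty-second note = 1; dotted eighth note = 6; whole note = 32; eighth = 4; whole = 32.
Total: 24 + 1 + 1 + 6 + 32 + 4 + 32 = 100 thirty-second notes.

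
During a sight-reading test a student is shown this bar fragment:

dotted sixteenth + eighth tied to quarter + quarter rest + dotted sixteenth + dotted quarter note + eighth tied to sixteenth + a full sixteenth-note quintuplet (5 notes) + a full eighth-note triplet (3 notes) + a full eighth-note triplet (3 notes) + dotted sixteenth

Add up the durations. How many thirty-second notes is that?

Each duration in thirty-second notes: dotted sixteenth = 3; eighth tied to quarter (eighth + quarter) = 12; quarter rest = 8; dotted sixteenth = 3; dotted quarter note = 12; eighth tied to sixteenth (eighth + sixteenth) = 6; a full sixteenth-note quintuplet (5 notes) (five quintuplet sixteenths span one quarter) = 8; a full eighth-note triplet (3 notes) (three triplet eighths span one quarter) = 8; a full eighth-note triplet (3 notes) (three triplet eighths span one quarter) = 8; dotted sixteenth = 3.
Sum: 3 + 12 + 8 + 3 + 12 + 6 + 8 + 8 + 8 + 3 = 71 thirty-second notes.

71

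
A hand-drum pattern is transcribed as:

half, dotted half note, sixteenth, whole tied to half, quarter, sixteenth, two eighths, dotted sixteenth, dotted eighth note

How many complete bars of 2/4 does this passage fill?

One bar of 2/4 = 16 thirty-second notes.
Convert each value to thirty-second notes: half = 16; dotted half note = 24; sixteenth = 2; whole tied to half (whole + half) = 48; quarter = 8; sixteenth = 2; eighth = 4; eighth = 4; dotted sixteenth = 3; dotted eighth note = 6.
Sum: 16 + 24 + 2 + 48 + 8 + 2 + 4 + 4 + 3 + 6 = 117.
117 ÷ 16 = 7 complete bars with 5 left over.

7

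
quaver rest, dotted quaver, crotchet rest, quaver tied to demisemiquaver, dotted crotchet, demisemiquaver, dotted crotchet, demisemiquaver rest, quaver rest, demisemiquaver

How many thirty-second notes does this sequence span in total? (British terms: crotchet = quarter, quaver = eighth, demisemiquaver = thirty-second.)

Each duration in thirty-second notes: quaver rest = 4; dotted quaver = 6; crotchet rest = 8; quaver tied to demisemiquaver (quaver + demisemiquaver) = 5; dotted crotchet = 12; demisemiquaver = 1; dotted crotchet = 12; demisemiquaver rest = 1; quaver rest = 4; demisemiquaver = 1.
Total: 4 + 6 + 8 + 5 + 12 + 1 + 12 + 1 + 4 + 1 = 54 thirty-second notes.

54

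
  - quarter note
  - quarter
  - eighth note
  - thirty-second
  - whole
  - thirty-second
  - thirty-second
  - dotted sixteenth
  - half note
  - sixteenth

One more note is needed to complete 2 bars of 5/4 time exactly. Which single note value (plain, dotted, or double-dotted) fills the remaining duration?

2 bars of 5/4 = 80 thirty-second notes.
Working in thirty-second notes: quarter note = 8; quarter = 8; eighth note = 4; thirty-second = 1; whole = 32; thirty-second = 1; thirty-second = 1; dotted sixteenth = 3; half note = 16; sixteenth = 2.
Altogether 8 + 8 + 4 + 1 + 32 + 1 + 1 + 3 + 16 + 2 = 76.
Remaining: 80 − 76 = 4 thirty-second notes, which is a eighth note.

eighth note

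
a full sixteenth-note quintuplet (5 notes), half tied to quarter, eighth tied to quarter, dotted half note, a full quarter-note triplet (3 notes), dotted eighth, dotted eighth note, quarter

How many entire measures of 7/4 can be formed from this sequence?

One bar of 7/4 = 28 sixteenth notes.
In sixteenth notes: a full sixteenth-note quintuplet (5 notes) (five quintuplet sixteenths span one quarter) = 4; half tied to quarter (half + quarter) = 12; eighth tied to quarter (eighth + quarter) = 6; dotted half note = 12; a full quarter-note triplet (3 notes) (three triplet quarters span one half) = 8; dotted eighth = 3; dotted eighth note = 3; quarter = 4.
Adding: 4 + 12 + 6 + 12 + 8 + 3 + 3 + 4 = 52.
52 ÷ 28 = 1 complete bar with 24 left over.

1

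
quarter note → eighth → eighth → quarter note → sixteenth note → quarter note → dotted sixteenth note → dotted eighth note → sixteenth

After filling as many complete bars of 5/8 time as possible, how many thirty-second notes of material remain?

One bar of 5/8 = 20 thirty-second notes.
In thirty-second notes: quarter note = 8; eighth = 4; eighth = 4; quarter note = 8; sixteenth note = 2; quarter note = 8; dotted sixteenth note = 3; dotted eighth note = 6; sixteenth = 2.
Sum: 8 + 4 + 4 + 8 + 2 + 8 + 3 + 6 + 2 = 45.
45 ÷ 20 = 2 complete bars with 5 thirty-second notes remaining.

5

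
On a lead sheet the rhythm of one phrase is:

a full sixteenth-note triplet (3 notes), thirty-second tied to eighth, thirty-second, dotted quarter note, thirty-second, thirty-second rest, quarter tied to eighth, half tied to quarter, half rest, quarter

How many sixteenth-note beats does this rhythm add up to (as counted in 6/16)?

One sixteenth-note beat = 2 thirty-second notes.
Express everything in thirty-second notes: a full sixteenth-note triplet (3 notes) (three triplet sixteenths span one eighth) = 4; thirty-second tied to eighth (thirty-second + eighth) = 5; thirty-second = 1; dotted quarter note = 12; thirty-second = 1; thirty-second rest = 1; quarter tied to eighth (quarter + eighth) = 12; half tied to quarter (half + quarter) = 24; half rest = 16; quarter = 8.
Adding: 4 + 5 + 1 + 12 + 1 + 1 + 12 + 24 + 16 + 8 = 84.
84 ÷ 2 = 42 beats.

42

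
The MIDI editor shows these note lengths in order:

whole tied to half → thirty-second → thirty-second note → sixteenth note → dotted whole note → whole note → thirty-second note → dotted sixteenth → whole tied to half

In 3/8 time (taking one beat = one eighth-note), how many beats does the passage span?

One eighth-note beat = 4 thirty-second notes.
In thirty-second notes: whole tied to half (whole + half) = 48; thirty-second = 1; thirty-second note = 1; sixteenth note = 2; dotted whole note = 48; whole note = 32; thirty-second note = 1; dotted sixteenth = 3; whole tied to half (whole + half) = 48.
Adding: 48 + 1 + 1 + 2 + 48 + 32 + 1 + 3 + 48 = 184.
184 ÷ 4 = 46 beats.

46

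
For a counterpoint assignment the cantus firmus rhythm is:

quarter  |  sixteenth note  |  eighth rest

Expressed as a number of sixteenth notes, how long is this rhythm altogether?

7

Each duration in sixteenth notes: quarter = 4; sixteenth note = 1; eighth rest = 2.
Total: 4 + 1 + 2 = 7 sixteenth notes.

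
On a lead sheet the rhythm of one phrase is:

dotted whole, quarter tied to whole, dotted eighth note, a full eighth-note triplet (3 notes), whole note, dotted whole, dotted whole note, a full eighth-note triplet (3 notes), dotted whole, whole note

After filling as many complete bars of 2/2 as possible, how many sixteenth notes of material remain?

One bar of 2/2 = 16 sixteenth notes.
Express everything in sixteenth notes: dotted whole = 24; quarter tied to whole (quarter + whole) = 20; dotted eighth note = 3; a full eighth-note triplet (3 notes) (three triplet eighths span one quarter) = 4; whole note = 16; dotted whole = 24; dotted whole note = 24; a full eighth-note triplet (3 notes) (three triplet eighths span one quarter) = 4; dotted whole = 24; whole note = 16.
Altogether 24 + 20 + 3 + 4 + 16 + 24 + 24 + 4 + 24 + 16 = 159.
159 ÷ 16 = 9 complete bars with 15 sixteenth notes remaining.

15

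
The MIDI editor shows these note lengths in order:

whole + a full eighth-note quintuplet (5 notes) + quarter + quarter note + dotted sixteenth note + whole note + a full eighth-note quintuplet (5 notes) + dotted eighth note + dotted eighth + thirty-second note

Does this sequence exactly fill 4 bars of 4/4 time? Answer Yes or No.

One bar of 4/4 = 32 thirty-second notes, so 4 bars = 128.
Working in thirty-second notes: whole = 32; a full eighth-note quintuplet (5 notes) (five quintuplet eighths span one half) = 16; quarter = 8; quarter note = 8; dotted sixteenth note = 3; whole note = 32; a full eighth-note quintuplet (5 notes) (five quintuplet eighths span one half) = 16; dotted eighth note = 6; dotted eighth = 6; thirty-second note = 1.
Sum: 32 + 16 + 8 + 8 + 3 + 32 + 16 + 6 + 6 + 1 = 128.
128 equals 128, so the answer is Yes.

Yes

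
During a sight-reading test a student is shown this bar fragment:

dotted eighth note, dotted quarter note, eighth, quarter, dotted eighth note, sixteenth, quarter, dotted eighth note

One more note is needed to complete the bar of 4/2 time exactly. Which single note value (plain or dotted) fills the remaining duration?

The bar of 4/2 = 32 sixteenth notes.
In sixteenth notes: dotted eighth note = 3; dotted quarter note = 6; eighth = 2; quarter = 4; dotted eighth note = 3; sixteenth = 1; quarter = 4; dotted eighth note = 3.
Sum: 3 + 6 + 2 + 4 + 3 + 1 + 4 + 3 = 26.
Remaining: 32 − 26 = 6 sixteenth notes, which is a dotted quarter note.

dotted quarter note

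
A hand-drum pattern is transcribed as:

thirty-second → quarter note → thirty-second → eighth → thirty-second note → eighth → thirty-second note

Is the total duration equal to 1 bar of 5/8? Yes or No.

One bar of 5/8 = 20 thirty-second notes.
In thirty-second notes: thirty-second = 1; quarter note = 8; thirty-second = 1; eighth = 4; thirty-second note = 1; eighth = 4; thirty-second note = 1.
Altogether 1 + 8 + 1 + 4 + 1 + 4 + 1 = 20.
20 equals 20, so the answer is Yes.

Yes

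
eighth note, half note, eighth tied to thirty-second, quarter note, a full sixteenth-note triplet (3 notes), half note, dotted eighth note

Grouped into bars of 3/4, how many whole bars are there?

2

One bar of 3/4 = 24 thirty-second notes.
Convert each value to thirty-second notes: eighth note = 4; half note = 16; eighth tied to thirty-second (eighth + thirty-second) = 5; quarter note = 8; a full sixteenth-note triplet (3 notes) (three triplet sixteenths span one eighth) = 4; half note = 16; dotted eighth note = 6.
Adding: 4 + 16 + 5 + 8 + 4 + 16 + 6 = 59.
59 ÷ 24 = 2 complete bars with 11 left over.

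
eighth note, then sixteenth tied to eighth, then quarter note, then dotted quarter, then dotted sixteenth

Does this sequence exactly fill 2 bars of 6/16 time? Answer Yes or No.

No

One bar of 6/16 = 12 thirty-second notes, so 2 bars = 24.
Express everything in thirty-second notes: eighth note = 4; sixteenth tied to eighth (sixteenth + eighth) = 6; quarter note = 8; dotted quarter = 12; dotted sixteenth = 3.
Altogether 4 + 6 + 8 + 12 + 3 = 33.
33 exceeds 24, so the answer is No.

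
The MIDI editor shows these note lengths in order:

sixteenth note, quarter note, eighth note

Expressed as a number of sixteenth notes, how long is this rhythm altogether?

Each duration in sixteenth notes: sixteenth note = 1; quarter note = 4; eighth note = 2.
Sum: 1 + 4 + 2 = 7 sixteenth notes.

7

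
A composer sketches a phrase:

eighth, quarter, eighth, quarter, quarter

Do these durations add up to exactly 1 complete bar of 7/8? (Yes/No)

One bar of 7/8 = 7 eighth notes.
Convert each value to eighth notes: eighth = 1; quarter = 2; eighth = 1; quarter = 2; quarter = 2.
Sum: 1 + 2 + 1 + 2 + 2 = 8.
8 exceeds 7, so the answer is No.

No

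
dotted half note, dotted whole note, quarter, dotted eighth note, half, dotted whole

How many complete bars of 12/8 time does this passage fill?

3

One bar of 12/8 = 24 sixteenth notes.
In sixteenth notes: dotted half note = 12; dotted whole note = 24; quarter = 4; dotted eighth note = 3; half = 8; dotted whole = 24.
Adding: 12 + 24 + 4 + 3 + 8 + 24 = 75.
75 ÷ 24 = 3 complete bars with 3 left over.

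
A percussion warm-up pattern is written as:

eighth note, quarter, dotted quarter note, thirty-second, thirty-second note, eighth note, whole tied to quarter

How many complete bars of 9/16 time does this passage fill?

3

One bar of 9/16 = 18 thirty-second notes.
Convert each value to thirty-second notes: eighth note = 4; quarter = 8; dotted quarter note = 12; thirty-second = 1; thirty-second note = 1; eighth note = 4; whole tied to quarter (whole + quarter) = 40.
Total: 4 + 8 + 12 + 1 + 1 + 4 + 40 = 70.
70 ÷ 18 = 3 complete bars with 16 left over.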